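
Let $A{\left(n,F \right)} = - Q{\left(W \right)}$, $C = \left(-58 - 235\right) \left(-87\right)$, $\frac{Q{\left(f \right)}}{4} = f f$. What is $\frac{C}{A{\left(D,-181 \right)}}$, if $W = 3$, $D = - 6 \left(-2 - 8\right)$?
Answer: $- \frac{8497}{12} \approx -708.08$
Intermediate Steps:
$D = 60$ ($D = \left(-6\right) \left(-10\right) = 60$)
$Q{\left(f \right)} = 4 f^{2}$ ($Q{\left(f \right)} = 4 f f = 4 f^{2}$)
$C = 25491$ ($C = \left(-293\right) \left(-87\right) = 25491$)
$A{\left(n,F \right)} = -36$ ($A{\left(n,F \right)} = - 4 \cdot 3^{2} = - 4 \cdot 9 = \left(-1\right) 36 = -36$)
$\frac{C}{A{\left(D,-181 \right)}} = \frac{25491}{-36} = 25491 \left(- \frac{1}{36}\right) = - \frac{8497}{12}$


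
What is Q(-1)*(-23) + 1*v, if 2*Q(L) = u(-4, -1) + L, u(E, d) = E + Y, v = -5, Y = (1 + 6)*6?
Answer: -861/2 ≈ -430.50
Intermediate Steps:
Y = 42 (Y = 7*6 = 42)
u(E, d) = 42 + E (u(E, d) = E + 42 = 42 + E)
Q(L) = 19 + L/2 (Q(L) = ((42 - 4) + L)/2 = (38 + L)/2 = 19 + L/2)
Q(-1)*(-23) + 1*v = (19 + (½)*(-1))*(-23) + 1*(-5) = (19 - ½)*(-23) - 5 = (37/2)*(-23) - 5 = -851/2 - 5 = -861/2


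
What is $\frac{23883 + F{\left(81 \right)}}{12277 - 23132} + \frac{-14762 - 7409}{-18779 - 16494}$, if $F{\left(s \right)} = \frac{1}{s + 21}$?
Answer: $- \frac{61379438381}{39054618330} \approx -1.5716$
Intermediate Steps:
$F{\left(s \right)} = \frac{1}{21 + s}$
$\frac{23883 + F{\left(81 \right)}}{12277 - 23132} + \frac{-14762 - 7409}{-18779 - 16494} = \frac{23883 + \frac{1}{21 + 81}}{12277 - 23132} + \frac{-14762 - 7409}{-18779 - 16494} = \frac{23883 + \frac{1}{102}}{-10855} - \frac{22171}{-35273} = \left(23883 + \frac{1}{102}\right) \left(- \frac{1}{10855}\right) - - \frac{22171}{35273} = \frac{2436067}{102} \left(- \frac{1}{10855}\right) + \frac{22171}{35273} = - \frac{2436067}{1107210} + \frac{22171}{35273} = - \frac{61379438381}{39054618330}$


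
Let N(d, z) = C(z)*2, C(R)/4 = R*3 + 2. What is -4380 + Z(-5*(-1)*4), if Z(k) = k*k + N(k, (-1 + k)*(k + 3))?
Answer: 6524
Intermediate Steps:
C(R) = 8 + 12*R (C(R) = 4*(R*3 + 2) = 4*(3*R + 2) = 4*(2 + 3*R) = 8 + 12*R)
N(d, z) = 16 + 24*z (N(d, z) = (8 + 12*z)*2 = 16 + 24*z)
Z(k) = 16 + k**2 + 24*(-1 + k)*(3 + k) (Z(k) = k*k + (16 + 24*((-1 + k)*(k + 3))) = k**2 + (16 + 24*((-1 + k)*(3 + k))) = k**2 + (16 + 24*(-1 + k)*(3 + k)) = 16 + k**2 + 24*(-1 + k)*(3 + k))
-4380 + Z(-5*(-1)*4) = -4380 + (-56 + 25*(-5*(-1)*4)**2 + 48*(-5*(-1)*4)) = -4380 + (-56 + 25*(5*4)**2 + 48*(5*4)) = -4380 + (-56 + 25*20**2 + 48*20) = -4380 + (-56 + 25*400 + 960) = -4380 + (-56 + 10000 + 960) = -4380 + 10904 = 6524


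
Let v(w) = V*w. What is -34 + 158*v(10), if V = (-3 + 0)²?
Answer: 14186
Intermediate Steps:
V = 9 (V = (-3)² = 9)
v(w) = 9*w
-34 + 158*v(10) = -34 + 158*(9*10) = -34 + 158*90 = -34 + 14220 = 14186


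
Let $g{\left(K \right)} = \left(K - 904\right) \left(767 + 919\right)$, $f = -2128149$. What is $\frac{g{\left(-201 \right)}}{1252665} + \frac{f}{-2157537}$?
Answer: $- \frac{30082186445}{60059357469} \approx -0.50087$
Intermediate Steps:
$g{\left(K \right)} = -1524144 + 1686 K$ ($g{\left(K \right)} = \left(-904 + K\right) 1686 = -1524144 + 1686 K$)
$\frac{g{\left(-201 \right)}}{1252665} + \frac{f}{-2157537} = \frac{-1524144 + 1686 \left(-201\right)}{1252665} - \frac{2128149}{-2157537} = \left(-1524144 - 338886\right) \frac{1}{1252665} - - \frac{709383}{719179} = \left(-1863030\right) \frac{1}{1252665} + \frac{709383}{719179} = - \frac{124202}{83511} + \frac{709383}{719179} = - \frac{30082186445}{60059357469}$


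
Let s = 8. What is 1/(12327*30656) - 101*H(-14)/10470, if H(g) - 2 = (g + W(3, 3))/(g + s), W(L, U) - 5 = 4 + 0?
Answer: -54070687357/1978288240320 ≈ -0.027332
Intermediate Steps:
W(L, U) = 9 (W(L, U) = 5 + (4 + 0) = 5 + 4 = 9)
H(g) = 2 + (9 + g)/(8 + g) (H(g) = 2 + (g + 9)/(g + 8) = 2 + (9 + g)/(8 + g))
1/(12327*30656) - 101*H(-14)/10470 = 1/(12327*30656) - 101*(25 + 3*(-14))/(8 - 14)/10470 = (1/12327)*(1/30656) - 101*(25 - 42)/(-6)*(1/10470) = 1/377896512 - (-101)*(-17)/6*(1/10470) = 1/377896512 - 101*17/6*(1/10470) = 1/377896512 - 1717/6*1/10470 = 1/377896512 - 1717/62820 = -54070687357/1978288240320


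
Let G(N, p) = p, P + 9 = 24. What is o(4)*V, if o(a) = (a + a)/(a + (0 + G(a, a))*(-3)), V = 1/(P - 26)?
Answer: 1/11 ≈ 0.090909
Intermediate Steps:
P = 15 (P = -9 + 24 = 15)
V = -1/11 (V = 1/(15 - 26) = 1/(-11) = -1/11 ≈ -0.090909)
o(a) = -1 (o(a) = (a + a)/(a + (0 + a)*(-3)) = (2*a)/(a + a*(-3)) = (2*a)/(a - 3*a) = (2*a)/((-2*a)) = (2*a)*(-1/(2*a)) = -1)
o(4)*V = -1*(-1/11) = 1/11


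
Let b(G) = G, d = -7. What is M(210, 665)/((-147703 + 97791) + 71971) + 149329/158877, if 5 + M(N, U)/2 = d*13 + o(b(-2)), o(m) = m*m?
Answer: 362757227/389407527 ≈ 0.93156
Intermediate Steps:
o(m) = m**2
M(N, U) = -184 (M(N, U) = -10 + 2*(-7*13 + (-2)**2) = -10 + 2*(-91 + 4) = -10 + 2*(-87) = -10 - 174 = -184)
M(210, 665)/((-147703 + 97791) + 71971) + 149329/158877 = -184/((-147703 + 97791) + 71971) + 149329/158877 = -184/(-49912 + 71971) + 149329*(1/158877) = -184/22059 + 149329/158877 = 362757227/389407527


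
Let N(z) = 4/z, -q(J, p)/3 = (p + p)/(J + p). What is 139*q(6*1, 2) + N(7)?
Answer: -2911/14 ≈ -207.93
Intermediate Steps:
q(J, p) = -6*p/(J + p) (q(J, p) = -3*(p + p)/(J + p) = -3*2*p/(J + p) = -6*p/(J + p))
139*q(6*1, 2) + N(7) = 139*(-6*2/(6*1 + 2)) + 4/7 = 139*(-6*2/(6 + 2)) + 4*(⅐) = 139*(-6*2/8) + 4/7 = 139*(-6*2*⅛) + 4/7 = 139*(-3/2) + 4/7 = -417/2 + 4/7 = -2911/14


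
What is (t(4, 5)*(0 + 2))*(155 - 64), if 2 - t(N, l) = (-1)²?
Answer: 182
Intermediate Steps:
t(N, l) = 1 (t(N, l) = 2 - 1*(-1)² = 2 - 1*1 = 2 - 1 = 1)
(t(4, 5)*(0 + 2))*(155 - 64) = (1*(0 + 2))*(155 - 64) = (1*2)*91 = 2*91 = 182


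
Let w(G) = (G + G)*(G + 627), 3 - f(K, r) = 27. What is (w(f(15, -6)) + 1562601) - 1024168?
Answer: 509489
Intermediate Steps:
f(K, r) = -24 (f(K, r) = 3 - 1*27 = 3 - 27 = -24)
w(G) = 2*G*(627 + G) (w(G) = (2*G)*(627 + G) = 2*G*(627 + G))
(w(f(15, -6)) + 1562601) - 1024168 = (2*(-24)*(627 - 24) + 1562601) - 1024168 = (2*(-24)*603 + 1562601) - 1024168 = (-28944 + 1562601) - 1024168 = 1533657 - 1024168 = 509489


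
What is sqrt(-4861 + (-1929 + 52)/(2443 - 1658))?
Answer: I*sqrt(2996943170)/785 ≈ 69.738*I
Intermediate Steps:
sqrt(-4861 + (-1929 + 52)/(2443 - 1658)) = sqrt(-4861 - 1877/785) = sqrt(-3817762/785) = I*sqrt(2996943170)/785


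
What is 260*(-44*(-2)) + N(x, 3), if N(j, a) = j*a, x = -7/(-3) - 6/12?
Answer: 45771/2 ≈ 22886.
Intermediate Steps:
x = 11/6 (x = -7*(-⅓) - 6*1/12 = 7/3 - ½ = 11/6 ≈ 1.8333)
N(j, a) = a*j
260*(-44*(-2)) + N(x, 3) = 260*(-44*(-2)) + 3*(11/6) = 260*88 + 11/2 = 22880 + 11/2 = 45771/2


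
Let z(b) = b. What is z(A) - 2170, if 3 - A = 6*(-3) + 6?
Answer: -2155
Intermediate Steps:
A = 15 (A = 3 - (6*(-3) + 6) = 3 - (-18 + 6) = 3 - 1*(-12) = 3 + 12 = 15)
z(A) - 2170 = 15 - 2170 = -2155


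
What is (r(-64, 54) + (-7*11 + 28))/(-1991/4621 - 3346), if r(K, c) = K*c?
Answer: 16196605/15463857 ≈ 1.0474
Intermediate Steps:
(r(-64, 54) + (-7*11 + 28))/(-1991/4621 - 3346) = (-64*54 + (-7*11 + 28))/(-1991/4621 - 3346) = (-3456 + (-77 + 28))/(-1991*1/4621 - 3346) = (-3456 - 49)/(-1991/4621 - 3346) = -3505/(-15463857/4621) = -3505*(-4621/15463857) = 16196605/15463857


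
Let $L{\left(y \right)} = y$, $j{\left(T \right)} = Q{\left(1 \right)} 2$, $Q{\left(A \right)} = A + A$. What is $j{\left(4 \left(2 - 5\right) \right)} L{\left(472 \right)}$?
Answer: $1888$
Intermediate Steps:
$Q{\left(A \right)} = 2 A$
$j{\left(T \right)} = 4$ ($j{\left(T \right)} = 2 \cdot 1 \cdot 2 = 2 \cdot 2 = 4$)
$j{\left(4 \left(2 - 5\right) \right)} L{\left(472 \right)} = 4 \cdot 472 = 1888$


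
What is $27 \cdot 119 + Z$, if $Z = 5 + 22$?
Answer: $3240$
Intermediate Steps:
$Z = 27$
$27 \cdot 119 + Z = 27 \cdot 119 + 27 = 3213 + 27 = 3240$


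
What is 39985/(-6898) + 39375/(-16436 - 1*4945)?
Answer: -375509345/49162046 ≈ -7.6382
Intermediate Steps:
39985/(-6898) + 39375/(-16436 - 1*4945) = 39985*(-1/6898) + 39375/(-16436 - 4945) = -39985/6898 + 39375/(-21381) = -39985/6898 + 39375*(-1/21381) = -39985/6898 - 13125/7127 = -375509345/49162046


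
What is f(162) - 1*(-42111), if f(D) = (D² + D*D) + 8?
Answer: 94607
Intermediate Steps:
f(D) = 8 + 2*D² (f(D) = (D² + D²) + 8 = 2*D² + 8 = 8 + 2*D²)
f(162) - 1*(-42111) = (8 + 2*162²) - 1*(-42111) = (8 + 2*26244) + 42111 = (8 + 52488) + 42111 = 52496 + 42111 = 94607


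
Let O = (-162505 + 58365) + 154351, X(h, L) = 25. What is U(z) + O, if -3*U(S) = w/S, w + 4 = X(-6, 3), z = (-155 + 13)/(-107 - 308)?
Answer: 7127057/142 ≈ 50191.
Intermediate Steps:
O = 50211 (O = -104140 + 154351 = 50211)
z = 142/415 (z = -142/(-415) = -142*(-1/415) = 142/415 ≈ 0.34217)
w = 21 (w = -4 + 25 = 21)
U(S) = -7/S
U(z) + O = -7/142/415 + 50211 = -7*415/142 + 50211 = -2905/142 + 50211 = 7127057/142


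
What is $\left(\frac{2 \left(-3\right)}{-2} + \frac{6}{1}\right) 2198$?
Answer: $19782$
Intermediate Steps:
$\left(\frac{2 \left(-3\right)}{-2} + \frac{6}{1}\right) 2198 = \left(\left(-6\right) \left(- \frac{1}{2}\right) + 6 \cdot 1\right) 2198 = \left(3 + 6\right) 2198 = 9 \cdot 2198 = 19782$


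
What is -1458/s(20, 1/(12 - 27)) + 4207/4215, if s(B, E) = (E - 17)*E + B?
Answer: -681361129/10023270 ≈ -67.978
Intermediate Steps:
s(B, E) = B + E*(-17 + E) (s(B, E) = (-17 + E)*E + B = E*(-17 + E) + B = B + E*(-17 + E))
-1458/s(20, 1/(12 - 27)) + 4207/4215 = -1458/(20 + (1/(12 - 27))**2 - 17/(12 - 27)) + 4207/4215 = -1458/(20 + (1/(-15))**2 - 17/(-15)) + 4207*(1/4215) = -1458/(20 + (-1/15)**2 - 17*(-1/15)) + 4207/4215 = -1458/(20 + 1/225 + 17/15) + 4207/4215 = -1458/4756/225 + 4207/4215 = -1458*225/4756 + 4207/4215 = -164025/2378 + 4207/4215 = -681361129/10023270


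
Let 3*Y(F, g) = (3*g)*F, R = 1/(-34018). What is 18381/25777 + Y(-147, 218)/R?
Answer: 28100560141737/25777 ≈ 1.0901e+9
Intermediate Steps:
R = -1/34018 ≈ -2.9396e-5
Y(F, g) = F*g (Y(F, g) = ((3*g)*F)/3 = (3*F*g)/3 = F*g)
18381/25777 + Y(-147, 218)/R = 18381/25777 + (-147*218)/(-1/34018) = 18381*(1/25777) - 32046*(-34018) = 18381/25777 + 1090140828 = 28100560141737/25777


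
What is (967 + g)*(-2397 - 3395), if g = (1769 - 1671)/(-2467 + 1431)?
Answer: -207211696/37 ≈ -5.6003e+6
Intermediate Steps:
g = -7/74 (g = 98/(-1036) = 98*(-1/1036) = -7/74 ≈ -0.094595)
(967 + g)*(-2397 - 3395) = (967 - 7/74)*(-2397 - 3395) = (71551/74)*(-5792) = -207211696/37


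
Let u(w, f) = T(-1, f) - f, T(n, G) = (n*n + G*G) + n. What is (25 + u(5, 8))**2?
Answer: 6561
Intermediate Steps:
T(n, G) = n + G**2 + n**2 (T(n, G) = (n**2 + G**2) + n = (G**2 + n**2) + n = n + G**2 + n**2)
u(w, f) = f**2 - f (u(w, f) = (-1 + f**2 + (-1)**2) - f = (-1 + f**2 + 1) - f = f**2 - f)
(25 + u(5, 8))**2 = (25 + 8*(-1 + 8))**2 = (25 + 8*7)**2 = (25 + 56)**2 = 81**2 = 6561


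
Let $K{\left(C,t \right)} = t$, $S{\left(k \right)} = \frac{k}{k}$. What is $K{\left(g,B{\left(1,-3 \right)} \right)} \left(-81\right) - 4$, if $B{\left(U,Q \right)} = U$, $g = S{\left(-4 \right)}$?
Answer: $-85$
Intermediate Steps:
$S{\left(k \right)} = 1$
$g = 1$
$K{\left(g,B{\left(1,-3 \right)} \right)} \left(-81\right) - 4 = 1 \left(-81\right) - 4 = -81 - 4 = -85$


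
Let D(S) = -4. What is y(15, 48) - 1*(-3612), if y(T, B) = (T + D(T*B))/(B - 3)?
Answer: 162551/45 ≈ 3612.2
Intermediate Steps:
y(T, B) = (-4 + T)/(-3 + B) (y(T, B) = (T - 4)/(B - 3) = (-4 + T)/(-3 + B))
y(15, 48) - 1*(-3612) = (-4 + 15)/(-3 + 48) - 1*(-3612) = 11/45 + 3612 = 162551/45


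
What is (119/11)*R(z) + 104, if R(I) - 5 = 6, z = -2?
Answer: 223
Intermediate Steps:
R(I) = 11 (R(I) = 5 + 6 = 11)
(119/11)*R(z) + 104 = (119/11)*11 + 104 = 119 + 104 = 223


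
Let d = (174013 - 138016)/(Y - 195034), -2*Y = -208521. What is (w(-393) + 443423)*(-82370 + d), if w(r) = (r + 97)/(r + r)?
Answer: -36703968198927248/1004901 ≈ -3.6525e+10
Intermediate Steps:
Y = 208521/2 (Y = -½*(-208521) = 208521/2 ≈ 1.0426e+5)
d = -1014/2557 (d = (174013 - 138016)/(208521/2 - 195034) = 35997/(-181547/2) = 35997*(-2/181547) = -1014/2557 ≈ -0.39656)
w(r) = (97 + r)/(2*r) (w(r) = (97 + r)/((2*r)) = (97 + r)*(1/(2*r)) = (97 + r)/(2*r))
(w(-393) + 443423)*(-82370 + d) = ((½)*(97 - 393)/(-393) + 443423)*(-82370 - 1014/2557) = ((½)*(-1/393)*(-296) + 443423)*(-210621104/2557) = (148/393 + 443423)*(-210621104/2557) = (174265387/393)*(-210621104/2557) = -36703968198927248/1004901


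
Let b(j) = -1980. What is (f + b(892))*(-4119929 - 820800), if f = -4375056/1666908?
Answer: 1360698545333432/138909 ≈ 9.7956e+9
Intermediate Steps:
f = -364588/138909 (f = -4375056*1/1666908 = -364588/138909 ≈ -2.6247)
(f + b(892))*(-4119929 - 820800) = (-364588/138909 - 1980)*(-4119929 - 820800) = -275404408/138909*(-4940729) = 1360698545333432/138909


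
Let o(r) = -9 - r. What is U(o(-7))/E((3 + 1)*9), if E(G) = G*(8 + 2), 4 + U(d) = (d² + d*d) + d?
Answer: 1/180 ≈ 0.0055556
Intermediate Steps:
U(d) = -4 + d + 2*d² (U(d) = -4 + ((d² + d*d) + d) = -4 + ((d² + d²) + d) = -4 + (2*d² + d) = -4 + (d + 2*d²) = -4 + d + 2*d²)
E(G) = 10*G (E(G) = G*10 = 10*G)
U(o(-7))/E((3 + 1)*9) = (-4 + (-9 - 1*(-7)) + 2*(-9 - 1*(-7))²)/((10*((3 + 1)*9))) = (-4 + (-9 + 7) + 2*(-9 + 7)²)/((10*(4*9))) = (-4 - 2 + 2*(-2)²)/((10*36)) = (-4 - 2 + 2*4)/360 = (-4 - 2 + 8)*(1/360) = 2*(1/360) = 1/180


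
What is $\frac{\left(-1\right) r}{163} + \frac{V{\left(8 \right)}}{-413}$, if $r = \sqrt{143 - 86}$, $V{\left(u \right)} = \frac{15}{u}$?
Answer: $- \frac{15}{3304} - \frac{\sqrt{57}}{163} \approx -0.050858$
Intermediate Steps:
$r = \sqrt{57} \approx 7.5498$
$\frac{\left(-1\right) r}{163} + \frac{V{\left(8 \right)}}{-413} = \frac{\left(-1\right) \sqrt{57}}{163} + \frac{15 \cdot \frac{1}{8}}{-413} = - \sqrt{57} \cdot \frac{1}{163} + 15 \cdot \frac{1}{8} \left(- \frac{1}{413}\right) = - \frac{\sqrt{57}}{163} + \frac{15}{8} \left(- \frac{1}{413}\right) = - \frac{\sqrt{57}}{163} - \frac{15}{3304} = - \frac{15}{3304} - \frac{\sqrt{57}}{163}$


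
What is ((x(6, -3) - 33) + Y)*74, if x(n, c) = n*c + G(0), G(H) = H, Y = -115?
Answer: -12284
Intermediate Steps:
x(n, c) = c*n (x(n, c) = n*c + 0 = c*n + 0 = c*n)
((x(6, -3) - 33) + Y)*74 = ((-3*6 - 33) - 115)*74 = ((-18 - 33) - 115)*74 = (-51 - 115)*74 = -166*74 = -12284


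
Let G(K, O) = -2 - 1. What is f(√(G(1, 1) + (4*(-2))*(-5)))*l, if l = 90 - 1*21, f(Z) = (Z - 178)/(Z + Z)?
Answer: 69/2 - 6141*√37/37 ≈ -975.07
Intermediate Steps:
G(K, O) = -3
f(Z) = (-178 + Z)/(2*Z) (f(Z) = (-178 + Z)/((2*Z)) = (-178 + Z)*(1/(2*Z)) = (-178 + Z)/(2*Z))
l = 69 (l = 90 - 21 = 69)
f(√(G(1, 1) + (4*(-2))*(-5)))*l = ((-178 + √(-3 + (4*(-2))*(-5)))/(2*(√(-3 + (4*(-2))*(-5)))))*69 = ((-178 + √(-3 - 8*(-5)))/(2*(√(-3 - 8*(-5)))))*69 = ((-178 + √(-3 + 40))/(2*(√(-3 + 40))))*69 = ((-178 + √37)/(2*(√37)))*69 = ((√37/37)*(-178 + √37)/2)*69 = (√37*(-178 + √37)/74)*69 = 69*√37*(-178 + √37)/74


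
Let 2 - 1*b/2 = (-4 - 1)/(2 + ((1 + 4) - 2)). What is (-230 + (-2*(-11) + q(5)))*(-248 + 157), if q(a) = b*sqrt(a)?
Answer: 18928 - 546*sqrt(5) ≈ 17707.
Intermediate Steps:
b = 6 (b = 4 - 2*(-4 - 1)/(2 + ((1 + 4) - 2)) = 4 - (-10)/(2 + (5 - 2)) = 4 - (-10)/(2 + 3) = 4 - (-10)/5 = 4 - 2*(-1) = 4 + 2 = 6)
q(a) = 6*sqrt(a)
(-230 + (-2*(-11) + q(5)))*(-248 + 157) = (-230 + (-2*(-11) + 6*sqrt(5)))*(-248 + 157) = (-230 + (22 + 6*sqrt(5)))*(-91) = (-208 + 6*sqrt(5))*(-91) = 18928 - 546*sqrt(5)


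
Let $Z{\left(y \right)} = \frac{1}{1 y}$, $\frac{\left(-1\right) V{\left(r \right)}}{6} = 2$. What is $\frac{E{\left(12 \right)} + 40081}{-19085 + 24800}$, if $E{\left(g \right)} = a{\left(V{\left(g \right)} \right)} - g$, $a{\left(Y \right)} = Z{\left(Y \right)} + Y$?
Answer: $\frac{480683}{68580} \approx 7.0091$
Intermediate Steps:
$V{\left(r \right)} = -12$ ($V{\left(r \right)} = \left(-6\right) 2 = -12$)
$Z{\left(y \right)} = \frac{1}{y}$
$a{\left(Y \right)} = Y + \frac{1}{Y}$ ($a{\left(Y \right)} = \frac{1}{Y} + Y = Y + \frac{1}{Y}$)
$E{\left(g \right)} = - \frac{145}{12} - g$ ($E{\left(g \right)} = \left(-12 + \frac{1}{-12}\right) - g = \left(-12 - \frac{1}{12}\right) - g = - \frac{145}{12} - g$)
$\frac{E{\left(12 \right)} + 40081}{-19085 + 24800} = \frac{\left(- \frac{145}{12} - 12\right) + 40081}{-19085 + 24800} = \frac{\left(- \frac{145}{12} - 12\right) + 40081}{5715} = \left(- \frac{289}{12} + 40081\right) \frac{1}{5715} = \frac{480683}{12} \cdot \frac{1}{5715} = \frac{480683}{68580}$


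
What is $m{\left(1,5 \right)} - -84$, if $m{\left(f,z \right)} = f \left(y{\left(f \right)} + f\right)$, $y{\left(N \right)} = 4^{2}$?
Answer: $101$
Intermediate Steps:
$y{\left(N \right)} = 16$
$m{\left(f,z \right)} = f \left(16 + f\right)$
$m{\left(1,5 \right)} - -84 = 1 \left(16 + 1\right) - -84 = 1 \cdot 17 + 84 = 17 + 84 = 101$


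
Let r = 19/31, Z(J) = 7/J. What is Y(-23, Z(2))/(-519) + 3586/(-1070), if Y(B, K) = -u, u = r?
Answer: -28837412/8607615 ≈ -3.3502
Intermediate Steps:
r = 19/31 (r = 19*(1/31) = 19/31 ≈ 0.61290)
u = 19/31 ≈ 0.61290
Y(B, K) = -19/31 (Y(B, K) = -1*19/31 = -19/31)
Y(-23, Z(2))/(-519) + 3586/(-1070) = -19/31/(-519) + 3586/(-1070) = -19/31*(-1/519) + 3586*(-1/1070) = 19/16089 - 1793/535 = -28837412/8607615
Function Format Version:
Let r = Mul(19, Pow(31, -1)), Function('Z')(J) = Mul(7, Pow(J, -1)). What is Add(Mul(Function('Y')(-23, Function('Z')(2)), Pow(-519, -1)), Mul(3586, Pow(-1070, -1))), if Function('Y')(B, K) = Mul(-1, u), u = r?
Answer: Rational(-28837412, 8607615) ≈ -3.3502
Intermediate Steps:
r = Rational(19, 31) (r = Mul(19, Rational(1, 31)) = Rational(19, 31) ≈ 0.61290)
u = Rational(19, 31) ≈ 0.61290
Function('Y')(B, K) = Rational(-19, 31) (Function('Y')(B, K) = Mul(-1, Rational(19, 31)) = Rational(-19, 31))
Add(Mul(Function('Y')(-23, Function('Z')(2)), Pow(-519, -1)), Mul(3586, Pow(-1070, -1))) = Add(Mul(Rational(-19, 31), Pow(-519, -1)), Mul(3586, Pow(-1070, -1))) = Add(Mul(Rational(-19, 31), Rational(-1, 519)), Mul(3586, Rational(-1, 1070))) = Add(Rational(19, 16089), Rational(-1793, 535)) = Rational(-28837412, 8607615)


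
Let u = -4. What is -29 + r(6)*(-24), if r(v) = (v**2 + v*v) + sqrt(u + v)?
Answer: -1757 - 24*sqrt(2) ≈ -1790.9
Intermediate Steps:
r(v) = sqrt(-4 + v) + 2*v**2 (r(v) = (v**2 + v*v) + sqrt(-4 + v) = (v**2 + v**2) + sqrt(-4 + v) = 2*v**2 + sqrt(-4 + v) = sqrt(-4 + v) + 2*v**2)
-29 + r(6)*(-24) = -29 + (sqrt(-4 + 6) + 2*6**2)*(-24) = -29 + (sqrt(2) + 2*36)*(-24) = -29 + (sqrt(2) + 72)*(-24) = -29 + (72 + sqrt(2))*(-24) = -29 + (-1728 - 24*sqrt(2)) = -1757 - 24*sqrt(2)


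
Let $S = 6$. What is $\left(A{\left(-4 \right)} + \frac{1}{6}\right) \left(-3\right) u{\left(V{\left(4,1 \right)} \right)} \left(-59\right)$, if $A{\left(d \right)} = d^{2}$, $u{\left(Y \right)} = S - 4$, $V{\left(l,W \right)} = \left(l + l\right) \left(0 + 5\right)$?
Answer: $5723$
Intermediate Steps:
$V{\left(l,W \right)} = 10 l$ ($V{\left(l,W \right)} = 2 l 5 = 10 l$)
$u{\left(Y \right)} = 2$ ($u{\left(Y \right)} = 6 - 4 = 2$)
$\left(A{\left(-4 \right)} + \frac{1}{6}\right) \left(-3\right) u{\left(V{\left(4,1 \right)} \right)} \left(-59\right) = \left(\left(-4\right)^{2} + \frac{1}{6}\right) \left(-3\right) 2 \left(-59\right) = \left(16 + \frac{1}{6}\right) \left(-3\right) 2 \left(-59\right) = \frac{97}{6} \left(-3\right) 2 \left(-59\right) = \left(- \frac{97}{2}\right) 2 \left(-59\right) = \left(-97\right) \left(-59\right) = 5723$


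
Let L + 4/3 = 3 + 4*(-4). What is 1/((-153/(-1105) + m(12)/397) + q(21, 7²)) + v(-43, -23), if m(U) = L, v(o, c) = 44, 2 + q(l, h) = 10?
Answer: 27676151/627244 ≈ 44.123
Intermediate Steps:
q(l, h) = 8 (q(l, h) = -2 + 10 = 8)
L = -43/3 (L = -4/3 + (3 + 4*(-4)) = -4/3 + (3 - 16) = -4/3 - 13 = -43/3 ≈ -14.333)
m(U) = -43/3
1/((-153/(-1105) + m(12)/397) + q(21, 7²)) + v(-43, -23) = 1/((-153/(-1105) - 43/3/397) + 8) + 44 = 1/((-153*(-1/1105) - 43/3*1/397) + 8) + 44 = 1/((9/65 - 43/1191) + 8) + 44 = 1/(7924/77415 + 8) + 44 = 1/(627244/77415) + 44 = 77415/627244 + 44 = 27676151/627244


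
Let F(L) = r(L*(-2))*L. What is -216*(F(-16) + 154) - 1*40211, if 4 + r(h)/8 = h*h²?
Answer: 905785597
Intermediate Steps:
r(h) = -32 + 8*h³ (r(h) = -32 + 8*(h*h²) = -32 + 8*h³)
F(L) = L*(-32 - 64*L³) (F(L) = (-32 + 8*(L*(-2))³)*L = (-32 + 8*(-2*L)³)*L = (-32 + 8*(-8*L³))*L = (-32 - 64*L³)*L = L*(-32 - 64*L³))
-216*(F(-16) + 154) - 1*40211 = -216*((-64*(-16)⁴ - 32*(-16)) + 154) - 1*40211 = -216*((-64*65536 + 512) + 154) - 40211 = -216*((-4194304 + 512) + 154) - 40211 = -216*(-4193792 + 154) - 40211 = -216*(-4193638) - 40211 = 905825808 - 40211 = 905785597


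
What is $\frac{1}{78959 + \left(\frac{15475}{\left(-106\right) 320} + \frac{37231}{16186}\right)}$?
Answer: $\frac{54902912}{4335180268325} \approx 1.2665 \cdot 10^{-5}$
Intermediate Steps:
$\frac{1}{78959 + \left(\frac{15475}{\left(-106\right) 320} + \frac{37231}{16186}\right)} = \frac{1}{78959 + \left(\frac{15475}{-33920} + 37231 \cdot \frac{1}{16186}\right)} = \frac{1}{78959 + \left(15475 \left(- \frac{1}{33920}\right) + \frac{37231}{16186}\right)} = \frac{1}{78959 + \left(- \frac{3095}{6784} + \frac{37231}{16186}\right)} = \frac{1}{78959 + \frac{101239717}{54902912}} = \frac{1}{\frac{4335180268325}{54902912}} = \frac{54902912}{4335180268325}$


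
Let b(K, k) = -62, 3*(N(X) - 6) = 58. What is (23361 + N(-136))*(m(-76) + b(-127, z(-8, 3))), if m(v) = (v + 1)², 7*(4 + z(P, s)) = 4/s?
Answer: 390294517/3 ≈ 1.3010e+8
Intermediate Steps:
N(X) = 76/3 (N(X) = 6 + (⅓)*58 = 6 + 58/3 = 76/3)
z(P, s) = -4 + 4/(7*s) (z(P, s) = -4 + (4/s)/7 = -4 + 4/(7*s))
m(v) = (1 + v)²
(23361 + N(-136))*(m(-76) + b(-127, z(-8, 3))) = (23361 + 76/3)*((1 - 76)² - 62) = 70159*((-75)² - 62)/3 = 70159*(5625 - 62)/3 = (70159/3)*5563 = 390294517/3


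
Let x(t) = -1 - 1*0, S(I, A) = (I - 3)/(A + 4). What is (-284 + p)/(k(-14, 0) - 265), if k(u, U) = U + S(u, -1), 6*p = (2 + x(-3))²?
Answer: 1703/1624 ≈ 1.0486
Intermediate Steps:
S(I, A) = (-3 + I)/(4 + A)
x(t) = -1 (x(t) = -1 + 0 = -1)
p = ⅙ (p = (2 - 1)²/6 = (⅙)*1² = (⅙)*1 = ⅙ ≈ 0.16667)
k(u, U) = -1 + U + u/3 (k(u, U) = U + (-3 + u)/(4 - 1) = U + (-3 + u)/3 = U + (-1 + u/3) = -1 + U + u/3)
(-284 + p)/(k(-14, 0) - 265) = (-284 + ⅙)/((-1 + 0 + (⅓)*(-14)) - 265) = -1703/(6*((-1 + 0 - 14/3) - 265)) = -1703/(6*(-17/3 - 265)) = -1703/(6*(-812/3)) = -1703/6*(-3/812) = 1703/1624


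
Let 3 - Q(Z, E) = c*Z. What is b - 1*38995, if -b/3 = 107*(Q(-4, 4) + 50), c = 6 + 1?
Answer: -64996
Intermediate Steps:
c = 7
Q(Z, E) = 3 - 7*Z
b = -26001 (b = -321*((3 - 7*(-4)) + 50) = -321*((3 + 28) + 50) = -321*(31 + 50) = -321*81 = -3*8667 = -26001)
b - 1*38995 = -26001 - 1*38995 = -26001 - 38995 = -64996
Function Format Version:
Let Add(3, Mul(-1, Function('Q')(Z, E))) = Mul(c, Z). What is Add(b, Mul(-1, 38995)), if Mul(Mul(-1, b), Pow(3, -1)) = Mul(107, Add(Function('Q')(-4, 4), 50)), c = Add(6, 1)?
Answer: -64996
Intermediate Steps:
c = 7
Function('Q')(Z, E) = Add(3, Mul(-7, Z)) (Function('Q')(Z, E) = Add(3, Mul(-1, Mul(7, Z))) = Add(3, Mul(-7, Z)))
b = -26001 (b = Mul(-3, Mul(107, Add(Add(3, Mul(-7, -4)), 50))) = Mul(-3, Mul(107, Add(Add(3, 28), 50))) = Mul(-3, Mul(107, Add(31, 50))) = Mul(-3, Mul(107, 81)) = Mul(-3, 8667) = -26001)
Add(b, Mul(-1, 38995)) = Add(-26001, Mul(-1, 38995)) = Add(-26001, -38995) = -64996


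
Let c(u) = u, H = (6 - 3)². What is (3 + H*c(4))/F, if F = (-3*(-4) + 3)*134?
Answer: 13/670 ≈ 0.019403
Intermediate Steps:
H = 9 (H = 3² = 9)
F = 2010 (F = (12 + 3)*134 = 15*134 = 2010)
(3 + H*c(4))/F = (3 + 9*4)/2010 = (3 + 36)*(1/2010) = 39*(1/2010) = 13/670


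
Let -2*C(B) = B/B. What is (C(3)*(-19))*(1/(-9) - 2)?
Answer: -361/18 ≈ -20.056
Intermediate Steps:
C(B) = -1/2 (C(B) = -B/(2*B) = -1/2*1 = -1/2)
(C(3)*(-19))*(1/(-9) - 2) = (-1/2*(-19))*(1/(-9) - 2) = 19*(-1/9 - 2)/2 = (19/2)*(-19/9) = -361/18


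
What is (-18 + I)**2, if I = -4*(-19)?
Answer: 3364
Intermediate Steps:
I = 76
(-18 + I)**2 = (-18 + 76)**2 = 58**2 = 3364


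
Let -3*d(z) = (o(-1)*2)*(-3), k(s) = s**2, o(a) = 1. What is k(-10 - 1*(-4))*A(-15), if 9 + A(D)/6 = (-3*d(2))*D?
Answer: 17496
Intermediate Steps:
d(z) = 2 (d(z) = -1*2*(-3)/3 = -2*(-3)/3 = -1/3*(-6) = 2)
A(D) = -54 - 36*D (A(D) = -54 + 6*((-3*2)*D) = -54 + 6*(-6*D) = -54 - 36*D)
k(-10 - 1*(-4))*A(-15) = (-10 - 1*(-4))**2*(-54 - 36*(-15)) = (-10 + 4)**2*(-54 + 540) = (-6)**2*486 = 36*486 = 17496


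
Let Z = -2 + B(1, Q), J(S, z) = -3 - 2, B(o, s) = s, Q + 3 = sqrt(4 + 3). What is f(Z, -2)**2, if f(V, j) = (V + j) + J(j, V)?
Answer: (12 - sqrt(7))**2 ≈ 87.502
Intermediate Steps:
Q = -3 + sqrt(7) (Q = -3 + sqrt(4 + 3) = -3 + sqrt(7) ≈ -0.35425)
J(S, z) = -5
Z = -5 + sqrt(7) (Z = -2 + (-3 + sqrt(7)) = -5 + sqrt(7) ≈ -2.3542)
f(V, j) = -5 + V + j (f(V, j) = (V + j) - 5 = -5 + V + j)
f(Z, -2)**2 = (-5 + (-5 + sqrt(7)) - 2)**2 = (-12 + sqrt(7))**2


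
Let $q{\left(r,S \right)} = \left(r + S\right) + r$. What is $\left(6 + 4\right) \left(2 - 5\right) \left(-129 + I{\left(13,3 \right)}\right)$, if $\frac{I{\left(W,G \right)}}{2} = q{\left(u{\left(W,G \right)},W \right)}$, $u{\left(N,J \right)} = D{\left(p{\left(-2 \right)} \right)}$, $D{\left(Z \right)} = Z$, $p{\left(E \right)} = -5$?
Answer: $3690$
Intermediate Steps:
$u{\left(N,J \right)} = -5$
$q{\left(r,S \right)} = S + 2 r$ ($q{\left(r,S \right)} = \left(S + r\right) + r = S + 2 r$)
$I{\left(W,G \right)} = -20 + 2 W$ ($I{\left(W,G \right)} = 2 \left(W + 2 \left(-5\right)\right) = 2 \left(W - 10\right) = 2 \left(-10 + W\right) = -20 + 2 W$)
$\left(6 + 4\right) \left(2 - 5\right) \left(-129 + I{\left(13,3 \right)}\right) = \left(6 + 4\right) \left(2 - 5\right) \left(-129 + \left(-20 + 2 \cdot 13\right)\right) = 10 \left(-3\right) \left(-129 + \left(-20 + 26\right)\right) = - 30 \left(-129 + 6\right) = \left(-30\right) \left(-123\right) = 3690$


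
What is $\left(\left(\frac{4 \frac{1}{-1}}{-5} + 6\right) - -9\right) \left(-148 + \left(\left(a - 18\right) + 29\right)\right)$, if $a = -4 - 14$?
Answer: $-2449$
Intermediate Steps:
$a = -18$ ($a = -4 - 14 = -18$)
$\left(\left(\frac{4 \frac{1}{-1}}{-5} + 6\right) - -9\right) \left(-148 + \left(\left(a - 18\right) + 29\right)\right) = \left(\left(\frac{4 \frac{1}{-1}}{-5} + 6\right) - -9\right) \left(-148 + \left(\left(-18 - 18\right) + 29\right)\right) = \left(\left(4 \left(-1\right) \left(- \frac{1}{5}\right) + 6\right) + 9\right) \left(-148 + \left(-36 + 29\right)\right) = \left(\left(\left(-4\right) \left(- \frac{1}{5}\right) + 6\right) + 9\right) \left(-148 - 7\right) = \left(\left(\frac{4}{5} + 6\right) + 9\right) \left(-155\right) = \left(\frac{34}{5} + 9\right) \left(-155\right) = \frac{79}{5} \left(-155\right) = -2449$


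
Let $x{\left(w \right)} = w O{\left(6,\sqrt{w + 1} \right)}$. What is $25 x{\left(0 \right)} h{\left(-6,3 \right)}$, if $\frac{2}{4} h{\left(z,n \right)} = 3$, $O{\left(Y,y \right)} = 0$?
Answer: $0$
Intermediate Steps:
$h{\left(z,n \right)} = 6$ ($h{\left(z,n \right)} = 2 \cdot 3 = 6$)
$x{\left(w \right)} = 0$ ($x{\left(w \right)} = w 0 = 0$)
$25 x{\left(0 \right)} h{\left(-6,3 \right)} = 25 \cdot 0 \cdot 6 = 0 \cdot 6 = 0$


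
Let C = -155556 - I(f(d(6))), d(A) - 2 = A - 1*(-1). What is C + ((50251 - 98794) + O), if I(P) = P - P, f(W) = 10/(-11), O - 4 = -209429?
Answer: -413524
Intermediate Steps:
d(A) = 3 + A (d(A) = 2 + (A - 1*(-1)) = 2 + (A + 1) = 2 + (1 + A) = 3 + A)
O = -209425 (O = 4 - 209429 = -209425)
f(W) = -10/11 (f(W) = 10*(-1/11) = -10/11)
I(P) = 0
C = -155556 (C = -155556 - 1*0 = -155556 + 0 = -155556)
C + ((50251 - 98794) + O) = -155556 + ((50251 - 98794) - 209425) = -155556 + (-48543 - 209425) = -155556 - 257968 = -413524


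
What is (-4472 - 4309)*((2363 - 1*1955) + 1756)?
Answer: -19002084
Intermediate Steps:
(-4472 - 4309)*((2363 - 1*1955) + 1756) = -8781*((2363 - 1955) + 1756) = -8781*(408 + 1756) = -8781*2164 = -19002084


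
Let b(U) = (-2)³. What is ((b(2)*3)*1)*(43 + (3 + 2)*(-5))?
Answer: -432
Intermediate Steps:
b(U) = -8
((b(2)*3)*1)*(43 + (3 + 2)*(-5)) = (-8*3*1)*(43 + (3 + 2)*(-5)) = (-24*1)*(43 + 5*(-5)) = -24*(43 - 25) = -24*18 = -432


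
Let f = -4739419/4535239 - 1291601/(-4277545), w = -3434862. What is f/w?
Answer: 7207679409358/33317627121393292905 ≈ 2.1633e-7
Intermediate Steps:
f = -14415358818716/19399688908255 (f = -4739419*1/4535239 - 1291601*(-1/4277545) = -4739419/4535239 + 1291601/4277545 = -14415358818716/19399688908255 ≈ -0.74307)
f/w = -14415358818716/19399688908255/(-3434862) = -14415358818716/19399688908255*(-1/3434862) = 7207679409358/33317627121393292905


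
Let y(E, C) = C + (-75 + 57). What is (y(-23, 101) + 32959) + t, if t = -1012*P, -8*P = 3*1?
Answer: 66843/2 ≈ 33422.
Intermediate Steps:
P = -3/8 ≈ -0.37500
t = 759/2 (t = -1012*(-3/8) = 759/2 ≈ 379.50)
y(E, C) = -18 + C (y(E, C) = C - 18 = -18 + C)
(y(-23, 101) + 32959) + t = ((-18 + 101) + 32959) + 759/2 = (83 + 32959) + 759/2 = 33042 + 759/2 = 66843/2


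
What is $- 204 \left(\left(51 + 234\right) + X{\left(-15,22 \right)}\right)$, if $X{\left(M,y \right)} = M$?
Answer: $-55080$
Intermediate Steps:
$- 204 \left(\left(51 + 234\right) + X{\left(-15,22 \right)}\right) = - 204 \left(\left(51 + 234\right) - 15\right) = - 204 \left(285 - 15\right) = \left(-204\right) 270 = -55080$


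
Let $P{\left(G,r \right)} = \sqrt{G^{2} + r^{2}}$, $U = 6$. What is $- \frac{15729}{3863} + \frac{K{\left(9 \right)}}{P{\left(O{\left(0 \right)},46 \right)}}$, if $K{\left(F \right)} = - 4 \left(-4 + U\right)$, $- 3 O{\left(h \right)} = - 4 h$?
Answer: $- \frac{377219}{88849} \approx -4.2456$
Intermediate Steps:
$O{\left(h \right)} = \frac{4 h}{3}$ ($O{\left(h \right)} = - \frac{\left(-4\right) h}{3} = \frac{4 h}{3}$)
$K{\left(F \right)} = -8$ ($K{\left(F \right)} = - 4 \left(-4 + 6\right) = \left(-4\right) 2 = -8$)
$- \frac{15729}{3863} + \frac{K{\left(9 \right)}}{P{\left(O{\left(0 \right)},46 \right)}} = - \frac{15729}{3863} - \frac{8}{\sqrt{\left(\frac{4}{3} \cdot 0\right)^{2} + 46^{2}}} = \left(-15729\right) \frac{1}{3863} - \frac{8}{\sqrt{0^{2} + 2116}} = - \frac{15729}{3863} - \frac{8}{\sqrt{0 + 2116}} = - \frac{15729}{3863} - \frac{8}{\sqrt{2116}} = - \frac{15729}{3863} - \frac{8}{46} = - \frac{15729}{3863} - \frac{4}{23} = - \frac{377219}{88849}$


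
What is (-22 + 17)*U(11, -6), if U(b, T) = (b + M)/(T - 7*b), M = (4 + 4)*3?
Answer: 175/83 ≈ 2.1084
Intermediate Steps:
M = 24 (M = 8*3 = 24)
U(b, T) = (24 + b)/(T - 7*b) (U(b, T) = (b + 24)/(T - 7*b) = (24 + b)/(T - 7*b))
(-22 + 17)*U(11, -6) = (-22 + 17)*((24 + 11)/(-6 - 7*11)) = -5*35/(-6 - 77) = -5*35/(-83) = -(-5)*35/83 = -5*(-35/83) = 175/83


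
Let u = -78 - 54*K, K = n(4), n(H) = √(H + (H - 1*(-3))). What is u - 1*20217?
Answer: -20295 - 54*√11 ≈ -20474.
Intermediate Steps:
n(H) = √(3 + 2*H) (n(H) = √(H + (H + 3)) = √(H + (3 + H)) = √(3 + 2*H))
K = √11 (K = √(3 + 2*4) = √(3 + 8) = √11 ≈ 3.3166)
u = -78 - 54*√11 ≈ -257.10
u - 1*20217 = (-78 - 54*√11) - 1*20217 = (-78 - 54*√11) - 20217 = -20295 - 54*√11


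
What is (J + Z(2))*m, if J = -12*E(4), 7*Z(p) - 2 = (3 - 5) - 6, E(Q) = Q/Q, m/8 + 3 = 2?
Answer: 720/7 ≈ 102.86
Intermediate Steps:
m = -8 (m = -24 + 8*2 = -24 + 16 = -8)
E(Q) = 1
Z(p) = -6/7 (Z(p) = 2/7 + ((3 - 5) - 6)/7 = 2/7 + (-2 - 6)/7 = 2/7 + (1/7)*(-8) = 2/7 - 8/7 = -6/7)
J = -12 (J = -12*1 = -12)
(J + Z(2))*m = (-12 - 6/7)*(-8) = -90/7*(-8) = 720/7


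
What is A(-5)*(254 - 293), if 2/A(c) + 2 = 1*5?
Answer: -26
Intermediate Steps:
A(c) = 2/3 (A(c) = 2/(-2 + 1*5) = 2/(-2 + 5) = 2/3)
A(-5)*(254 - 293) = 2*(254 - 293)/3 = (2/3)*(-39) = -26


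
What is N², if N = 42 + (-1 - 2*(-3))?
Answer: 2209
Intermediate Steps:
N = 47 (N = 42 + (-1 + 6) = 42 + 5 = 47)
N² = 47² = 2209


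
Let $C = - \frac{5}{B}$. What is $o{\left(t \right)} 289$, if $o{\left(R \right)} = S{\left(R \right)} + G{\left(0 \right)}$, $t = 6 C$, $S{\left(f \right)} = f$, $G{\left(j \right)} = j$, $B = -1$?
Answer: $8670$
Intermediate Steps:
$C = 5$ ($C = - \frac{5}{-1} = \left(-5\right) \left(-1\right) = 5$)
$t = 30$ ($t = 6 \cdot 5 = 30$)
$o{\left(R \right)} = R$ ($o{\left(R \right)} = R + 0 = R$)
$o{\left(t \right)} 289 = 30 \cdot 289 = 8670$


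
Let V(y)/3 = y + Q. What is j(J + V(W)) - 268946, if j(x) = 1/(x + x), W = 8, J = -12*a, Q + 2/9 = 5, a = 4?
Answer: -15598871/58 ≈ -2.6895e+5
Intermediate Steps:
Q = 43/9 (Q = -2/9 + 5 = 43/9 ≈ 4.7778)
J = -48 (J = -12*4 = -48)
V(y) = 43/3 + 3*y (V(y) = 3*(y + 43/9) = 3*(43/9 + y) = 43/3 + 3*y)
j(x) = 1/(2*x)
j(J + V(W)) - 268946 = 1/(2*(-48 + (43/3 + 3*8))) - 268946 = 1/(2*(-48 + (43/3 + 24))) - 268946 = 1/(2*(-48 + 115/3)) - 268946 = 1/(2*(-29/3)) - 268946 = (1/2)*(-3/29) - 268946 = -3/58 - 268946 = -15598871/58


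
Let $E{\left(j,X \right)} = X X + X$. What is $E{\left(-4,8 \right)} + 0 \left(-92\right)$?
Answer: $72$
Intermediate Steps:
$E{\left(j,X \right)} = X + X^{2}$ ($E{\left(j,X \right)} = X^{2} + X = X + X^{2}$)
$E{\left(-4,8 \right)} + 0 \left(-92\right) = 8 \left(1 + 8\right) + 0 \left(-92\right) = 8 \cdot 9 + 0 = 72 + 0 = 72$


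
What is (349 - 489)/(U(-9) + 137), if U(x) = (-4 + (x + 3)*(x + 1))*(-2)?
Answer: -20/7 ≈ -2.8571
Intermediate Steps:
U(x) = 8 - 2*(1 + x)*(3 + x) (U(x) = (-4 + (3 + x)*(1 + x))*(-2) = (-4 + (1 + x)*(3 + x))*(-2) = 8 - 2*(1 + x)*(3 + x))
(349 - 489)/(U(-9) + 137) = (349 - 489)/((2 - 8*(-9) - 2*(-9)**2) + 137) = -140/((2 + 72 - 2*81) + 137) = -140/((2 + 72 - 162) + 137) = -140/(-88 + 137) = -140/49 = -140*1/49 = -20/7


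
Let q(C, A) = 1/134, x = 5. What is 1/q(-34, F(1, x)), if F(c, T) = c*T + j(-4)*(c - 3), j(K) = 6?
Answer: 134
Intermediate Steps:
F(c, T) = -18 + 6*c + T*c (F(c, T) = c*T + 6*(c - 3) = T*c + 6*(-3 + c) = T*c + (-18 + 6*c) = -18 + 6*c + T*c)
q(C, A) = 1/134
1/q(-34, F(1, x)) = 1/(1/134) = 134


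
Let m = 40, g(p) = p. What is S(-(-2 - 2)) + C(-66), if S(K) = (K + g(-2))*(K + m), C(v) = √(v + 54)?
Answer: 88 + 2*I*√3 ≈ 88.0 + 3.4641*I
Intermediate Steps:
C(v) = √(54 + v)
S(K) = (-2 + K)*(40 + K) (S(K) = (K - 2)*(K + 40) = (-2 + K)*(40 + K))
S(-(-2 - 2)) + C(-66) = (-80 + (-(-2 - 2))² + 38*(-(-2 - 2))) + √(54 - 66) = (-80 + (-1*(-4))² + 38*(-1*(-4))) + √(-12) = (-80 + 4² + 38*4) + 2*I*√3 = (-80 + 16 + 152) + 2*I*√3 = 88 + 2*I*√3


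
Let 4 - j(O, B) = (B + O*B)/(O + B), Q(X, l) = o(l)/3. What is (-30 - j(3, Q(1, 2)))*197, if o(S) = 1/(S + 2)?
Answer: -247038/37 ≈ -6676.7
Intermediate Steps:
o(S) = 1/(2 + S)
Q(X, l) = 1/(3*(2 + l)) (Q(X, l) = 1/((2 + l)*3) = (⅓)/(2 + l) = 1/(3*(2 + l)))
j(O, B) = 4 - (B + B*O)/(B + O) (j(O, B) = 4 - (B + O*B)/(O + B) = 4 - (B + B*O)/(B + O))
(-30 - j(3, Q(1, 2)))*197 = (-30 - (3*(1/(3*(2 + 2))) + 4*3 - 1*1/(3*(2 + 2))*3)/(1/(3*(2 + 2)) + 3))*197 = (-30 - (3*((⅓)/4) + 12 - 1*(⅓)/4*3)/((⅓)/4 + 3))*197 = (-30 - (3*((⅓)*(¼)) + 12 - 1*(⅓)*(¼)*3)/((⅓)*(¼) + 3))*197 = (-30 - (3*(1/12) + 12 - 1*1/12*3)/(1/12 + 3))*197 = (-30 - (¼ + 12 - ¼)/37/12)*197 = (-30 - 12*12/37)*197 = (-30 - 1*144/37)*197 = (-30 - 144/37)*197 = -1254/37*197 = -247038/37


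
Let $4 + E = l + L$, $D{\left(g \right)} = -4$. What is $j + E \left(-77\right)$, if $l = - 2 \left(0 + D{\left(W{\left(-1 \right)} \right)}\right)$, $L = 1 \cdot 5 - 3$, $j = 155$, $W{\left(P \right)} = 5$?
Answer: $-307$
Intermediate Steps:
$L = 2$ ($L = 5 - 3 = 2$)
$l = 8$ ($l = - 2 \left(0 - 4\right) = \left(-2\right) \left(-4\right) = 8$)
$E = 6$ ($E = -4 + \left(8 + 2\right) = -4 + 10 = 6$)
$j + E \left(-77\right) = 155 + 6 \left(-77\right) = 155 - 462 = -307$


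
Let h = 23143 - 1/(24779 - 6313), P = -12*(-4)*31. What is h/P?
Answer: 142452879/9159136 ≈ 15.553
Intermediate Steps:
P = 1488 (P = 48*31 = 1488)
h = 427358637/18466 (h = 23143 - 1/18466 = 427358637/18466 ≈ 23143.)
h/P = (427358637/18466)/1488 = (427358637/18466)*(1/1488) = 142452879/9159136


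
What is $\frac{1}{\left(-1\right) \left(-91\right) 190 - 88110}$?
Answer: $- \frac{1}{70820} \approx -1.412 \cdot 10^{-5}$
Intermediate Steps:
$\frac{1}{\left(-1\right) \left(-91\right) 190 - 88110} = \frac{1}{91 \cdot 190 - 88110} = \frac{1}{17290 - 88110} = \frac{1}{-70820} = - \frac{1}{70820}$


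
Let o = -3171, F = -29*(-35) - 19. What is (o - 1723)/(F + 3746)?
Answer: -2447/2371 ≈ -1.0321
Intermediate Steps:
F = 996 (F = 1015 - 19 = 996)
(o - 1723)/(F + 3746) = (-3171 - 1723)/(996 + 3746) = -4894/4742 = -4894*1/4742 = -2447/2371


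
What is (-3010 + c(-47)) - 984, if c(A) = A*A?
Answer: -1785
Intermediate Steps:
c(A) = A**2
(-3010 + c(-47)) - 984 = (-3010 + (-47)**2) - 984 = (-3010 + 2209) - 984 = -801 - 984 = -1785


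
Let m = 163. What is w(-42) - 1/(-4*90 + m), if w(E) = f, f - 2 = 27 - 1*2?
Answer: 5320/197 ≈ 27.005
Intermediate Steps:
f = 27 (f = 2 + (27 - 1*2) = 2 + (27 - 2) = 2 + 25 = 27)
w(E) = 27
w(-42) - 1/(-4*90 + m) = 27 - 1/(-4*90 + 163) = 27 - 1/(-360 + 163) = 27 - 1/(-197) = 27 - 1*(-1/197) = 27 + 1/197 = 5320/197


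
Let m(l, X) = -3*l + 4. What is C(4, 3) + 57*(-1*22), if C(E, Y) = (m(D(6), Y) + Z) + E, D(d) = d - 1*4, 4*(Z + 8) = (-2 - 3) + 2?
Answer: -5043/4 ≈ -1260.8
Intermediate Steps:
Z = -35/4 (Z = -8 + ((-2 - 3) + 2)/4 = -8 + (-5 + 2)/4 = -8 + (¼)*(-3) = -8 - ¾ = -35/4 ≈ -8.7500)
D(d) = -4 + d (D(d) = d - 4 = -4 + d)
m(l, X) = 4 - 3*l
C(E, Y) = -43/4 + E (C(E, Y) = ((4 - 3*(-4 + 6)) - 35/4) + E = ((4 - 3*2) - 35/4) + E = ((4 - 6) - 35/4) + E = (-2 - 35/4) + E = -43/4 + E)
C(4, 3) + 57*(-1*22) = (-43/4 + 4) + 57*(-1*22) = -27/4 + 57*(-22) = -27/4 - 1254 = -5043/4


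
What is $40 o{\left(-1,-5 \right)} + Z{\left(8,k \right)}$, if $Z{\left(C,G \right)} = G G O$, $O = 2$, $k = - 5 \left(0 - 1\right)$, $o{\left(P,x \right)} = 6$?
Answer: $290$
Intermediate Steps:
$k = 5$ ($k = \left(-5\right) \left(-1\right) = 5$)
$Z{\left(C,G \right)} = 2 G^{2}$ ($Z{\left(C,G \right)} = G G 2 = G^{2} \cdot 2 = 2 G^{2}$)
$40 o{\left(-1,-5 \right)} + Z{\left(8,k \right)} = 40 \cdot 6 + 2 \cdot 5^{2} = 240 + 2 \cdot 25 = 240 + 50 = 290$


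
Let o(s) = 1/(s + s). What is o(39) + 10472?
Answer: 816817/78 ≈ 10472.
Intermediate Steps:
o(s) = 1/(2*s)
o(39) + 10472 = (½)/39 + 10472 = (½)*(1/39) + 10472 = 1/78 + 10472 = 816817/78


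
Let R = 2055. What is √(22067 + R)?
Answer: √24122 ≈ 155.31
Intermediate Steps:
√(22067 + R) = √(22067 + 2055) = √24122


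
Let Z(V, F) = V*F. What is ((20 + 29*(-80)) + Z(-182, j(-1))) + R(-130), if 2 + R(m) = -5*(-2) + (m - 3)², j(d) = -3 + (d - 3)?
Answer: 16671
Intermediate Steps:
j(d) = -6 + d (j(d) = -3 + (-3 + d) = -6 + d)
Z(V, F) = F*V
R(m) = 8 + (-3 + m)² (R(m) = -2 + (-5*(-2) + (m - 3)²) = -2 + (10 + (-3 + m)²) = 8 + (-3 + m)²)
((20 + 29*(-80)) + Z(-182, j(-1))) + R(-130) = ((20 + 29*(-80)) + (-6 - 1)*(-182)) + (8 + (-3 - 130)²) = ((20 - 2320) - 7*(-182)) + (8 + (-133)²) = (-2300 + 1274) + (8 + 17689) = -1026 + 17697 = 16671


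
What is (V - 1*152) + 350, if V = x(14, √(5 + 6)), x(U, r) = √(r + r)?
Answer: 198 + √2*11^(¼) ≈ 200.58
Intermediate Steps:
x(U, r) = √2*√r (x(U, r) = √(2*r) = √2*√r)
V = √2*11^(¼) (V = √2*√(√(5 + 6)) = √2*√(√11) = √2*11^(¼) ≈ 2.5755)
(V - 1*152) + 350 = (√2*11^(¼) - 1*152) + 350 = (√2*11^(¼) - 152) + 350 = (-152 + √2*11^(¼)) + 350 = 198 + √2*11^(¼)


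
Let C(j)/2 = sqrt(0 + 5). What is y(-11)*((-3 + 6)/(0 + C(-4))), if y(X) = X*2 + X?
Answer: -99*sqrt(5)/10 ≈ -22.137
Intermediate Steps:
C(j) = 2*sqrt(5) (C(j) = 2*sqrt(0 + 5) = 2*sqrt(5))
y(X) = 3*X (y(X) = 2*X + X = 3*X)
y(-11)*((-3 + 6)/(0 + C(-4))) = (3*(-11))*((-3 + 6)/(0 + 2*sqrt(5))) = -99/(2*sqrt(5)) = -99*sqrt(5)/10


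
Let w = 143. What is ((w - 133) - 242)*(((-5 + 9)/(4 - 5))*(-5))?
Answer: -4640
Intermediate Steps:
((w - 133) - 242)*(((-5 + 9)/(4 - 5))*(-5)) = ((143 - 133) - 242)*(((-5 + 9)/(4 - 5))*(-5)) = (10 - 242)*((4/(-1))*(-5)) = -232*4*(-1)*(-5) = -(-928)*(-5) = -232*20 = -4640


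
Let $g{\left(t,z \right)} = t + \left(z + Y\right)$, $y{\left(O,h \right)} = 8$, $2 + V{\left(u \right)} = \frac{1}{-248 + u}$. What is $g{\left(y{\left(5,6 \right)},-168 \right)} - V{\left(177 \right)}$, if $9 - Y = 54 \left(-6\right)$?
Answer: $\frac{12426}{71} \approx 175.01$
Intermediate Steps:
$V{\left(u \right)} = -2 + \frac{1}{-248 + u}$
$Y = 333$ ($Y = 9 - 54 \left(-6\right) = 9 - -324 = 9 + 324 = 333$)
$g{\left(t,z \right)} = 333 + t + z$ ($g{\left(t,z \right)} = t + \left(z + 333\right) = t + \left(333 + z\right) = 333 + t + z$)
$g{\left(y{\left(5,6 \right)},-168 \right)} - V{\left(177 \right)} = \left(333 + 8 - 168\right) - \frac{497 - 354}{-248 + 177} = 173 - \frac{497 - 354}{-71} = 173 - \left(- \frac{1}{71}\right) 143 = 173 - - \frac{143}{71} = 173 + \frac{143}{71} = \frac{12426}{71}$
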